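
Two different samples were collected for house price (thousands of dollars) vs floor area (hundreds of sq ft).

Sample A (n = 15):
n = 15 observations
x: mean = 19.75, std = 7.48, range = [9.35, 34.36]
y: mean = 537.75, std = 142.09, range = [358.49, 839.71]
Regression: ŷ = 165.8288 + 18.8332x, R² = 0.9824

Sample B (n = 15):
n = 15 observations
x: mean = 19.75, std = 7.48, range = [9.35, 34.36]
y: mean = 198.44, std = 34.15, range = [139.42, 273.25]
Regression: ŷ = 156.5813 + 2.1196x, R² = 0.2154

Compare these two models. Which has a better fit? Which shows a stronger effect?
Model A has the better fit (R² = 0.9824 vs 0.2154). Model A shows the stronger effect (|β₁| = 18.8332 vs 2.1196).

Model Comparison:

Which explains more variance? (R²)
- Model A: R² = 0.9824 → 98.24% of variance in house price explained
- Model B: R² = 0.2154 → 21.54% of variance in house price explained
- 0.9824 > 0.2154 → Model A has the better fit

Which has the larger per-hundred sq ft effect? (|β₁|)
- Model A: β₁ = 18.8332 → predicted house price rises 18.8332 thousand dollars per additional hundred sq ft of floor area
- Model B: β₁ = 2.1196 → predicted house price rises 2.1196 thousand dollars per additional hundred sq ft of floor area
- |18.8332| > |2.1196| → Model A shows the stronger marginal effect

Notes:
- A better fit (higher R²) doesn't necessarily mean a more important relationship.
- A steeper slope doesn't make a better model if the scatter around the line is large.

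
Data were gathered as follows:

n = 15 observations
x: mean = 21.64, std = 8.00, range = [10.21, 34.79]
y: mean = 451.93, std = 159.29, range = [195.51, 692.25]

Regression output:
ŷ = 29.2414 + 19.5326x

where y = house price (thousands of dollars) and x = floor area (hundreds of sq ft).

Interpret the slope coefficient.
An increase of one hundred sq ft in floor area is associated with a 19.5326 thousand dollars increase in predicted house price.

The slope coefficient β₁ = 19.5326 represents the marginal effect of floor area on house price.

Interpretation:
- Floor area up by 1 hundred sq ft → predicted house price increases by 19.5326 thousand dollars
- The effect is assumed constant over the observed range of x (linearity)
- The sign (+) gives the direction; the magnitude 19.5326 gives the size of the effect per hundred sq ft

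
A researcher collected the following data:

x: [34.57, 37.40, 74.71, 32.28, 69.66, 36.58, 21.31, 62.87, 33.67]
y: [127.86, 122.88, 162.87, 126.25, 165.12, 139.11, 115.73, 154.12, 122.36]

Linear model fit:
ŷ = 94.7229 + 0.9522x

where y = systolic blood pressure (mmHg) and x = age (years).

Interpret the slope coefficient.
On average, blood pressure is about 0.9522 mmHg higher for every extra year of age.

The slope coefficient β₁ = 0.9522 represents the marginal effect of age on blood pressure.

Interpretation:
- Age up by 1 year → predicted blood pressure increases by 0.9522 mmHg
- The effect is assumed constant over the observed range of x (linearity)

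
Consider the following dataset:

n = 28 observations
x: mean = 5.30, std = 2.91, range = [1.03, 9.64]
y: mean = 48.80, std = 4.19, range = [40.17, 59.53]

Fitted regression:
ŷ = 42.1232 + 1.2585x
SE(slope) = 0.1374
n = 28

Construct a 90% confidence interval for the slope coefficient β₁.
The 90% CI for β₁ is (1.0242, 1.4928)

Confidence interval for the slope:

The 90% CI for β₁ is: β̂₁ ± t*(α/2, n-2) × SE(β̂₁)

Step 1: Find critical t-value
- Confidence level = 0.9
- Degrees of freedom = n - 2 = 28 - 2 = 26
- t*(α/2, 26) = 1.7056

Step 2: Calculate margin of error
Margin = 1.7056 × 0.1374 = 0.2343

Step 3: Construct interval
CI = 1.2585 ± 0.2343
CI = (1.0242, 1.4928)

Interpretation: each one-unit increase in x is associated with a change in mean y of between 1.0242 and 1.4928, with 90% confidence.
Since 0 is outside the interval, a two-sided test at α = 0.10 would reject H₀: β₁ = 0.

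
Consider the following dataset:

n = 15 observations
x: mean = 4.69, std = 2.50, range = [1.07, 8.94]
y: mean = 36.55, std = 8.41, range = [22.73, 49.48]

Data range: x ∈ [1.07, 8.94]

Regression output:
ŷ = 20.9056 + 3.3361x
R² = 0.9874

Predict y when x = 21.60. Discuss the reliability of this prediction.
The equation gives ŷ = 92.9654; however x = 21.60 is 12.66 units above the observed range, so this extrapolated value should not be trusted.

Prediction calculation:
ŷ = 20.9056 + 3.3361 × 21.60
ŷ = 92.9654

Reliability:
- Data range: x ∈ [1.07, 8.94]
- Prediction point: x = 21.60 is 12.66 units above the observed range → this is EXTRAPOLATION, not interpolation

Why that matters here:
- R² describes fit only over the sampled x values; it says nothing about behaviour beyond them
- There are no observations near this x to validate the fitted line there

A defensible statement: 'if the linear trend continued to x = 21.60, y would be about 92.9654' — the premise is untested.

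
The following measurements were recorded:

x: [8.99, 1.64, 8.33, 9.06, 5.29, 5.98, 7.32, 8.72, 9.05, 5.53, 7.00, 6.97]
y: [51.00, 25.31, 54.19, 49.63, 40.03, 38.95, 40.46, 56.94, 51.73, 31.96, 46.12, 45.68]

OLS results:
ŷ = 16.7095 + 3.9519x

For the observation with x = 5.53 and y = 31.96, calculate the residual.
Residual = -6.6035

The residual is the difference between the actual value and the predicted value:

Residual = y - ŷ

Step 1: Calculate predicted value
ŷ = 16.7095 + 3.9519 × 5.53
ŷ = 38.5635

Step 2: Calculate residual
Residual = 31.96 - 38.5635
Residual = -6.6035

The residual is negative, so the observed y = 31.96 sits below the regression line (the line overestimates it by 6.6035).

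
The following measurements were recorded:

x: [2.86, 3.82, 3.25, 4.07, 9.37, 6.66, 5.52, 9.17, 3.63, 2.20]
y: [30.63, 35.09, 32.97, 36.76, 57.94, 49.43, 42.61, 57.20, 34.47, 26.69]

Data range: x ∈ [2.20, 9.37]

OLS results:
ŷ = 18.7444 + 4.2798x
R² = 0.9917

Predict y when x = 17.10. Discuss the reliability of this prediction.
ŷ = 91.9290 (extrapolation — x = 17.10 lies outside [2.20, 9.37], so reliability is low).

Prediction calculation:
ŷ = 18.7444 + 4.2798 × 17.10
ŷ = 91.9290

Reliability:
- Data range: x ∈ [2.20, 9.37]
- Prediction point: x = 17.10 is 7.73 units above the observed range → this is EXTRAPOLATION, not interpolation

Why that matters here:
- There are no observations near this x to validate the fitted line there
- Real relationships often flatten, saturate, or turn nonlinear at extremes

Report the number if required, but flag clearly that it is an extrapolation.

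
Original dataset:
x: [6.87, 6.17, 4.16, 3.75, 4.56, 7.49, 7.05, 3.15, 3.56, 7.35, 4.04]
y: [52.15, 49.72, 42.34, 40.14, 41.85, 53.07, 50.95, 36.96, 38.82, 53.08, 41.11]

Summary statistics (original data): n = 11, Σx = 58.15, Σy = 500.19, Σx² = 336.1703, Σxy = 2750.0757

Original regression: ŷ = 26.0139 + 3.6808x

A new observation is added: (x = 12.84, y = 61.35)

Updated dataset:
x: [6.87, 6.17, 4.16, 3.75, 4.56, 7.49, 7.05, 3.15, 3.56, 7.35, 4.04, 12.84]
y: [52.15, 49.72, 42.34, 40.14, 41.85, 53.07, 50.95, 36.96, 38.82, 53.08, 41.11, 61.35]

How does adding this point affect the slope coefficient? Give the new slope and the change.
New slope β₁ = 2.6623 versus 3.6808 before: a change of -1.0185 (-27.7%).

x = 12.84 lies well outside the original x-range [3.15, 7.49] (x̄ ≈ 5.29), so this observation has high leverage and can move the slope substantially.

Step 1: Update the sums with the new point (n goes from 11 to 12)
Σx  = 58.15 + 12.84 = 70.99
Σy  = 500.19 + 61.35 = 561.54
Σx² = 336.1703 + 12.84² = 336.1703 + 164.8656 = 501.0359
Σxy = 2750.0757 + 12.84×61.35 = 2750.0757 + 787.7340 = 3537.8097

Step 2: Recompute the slope with b₁ = (nΣxy − ΣxΣy) / (nΣx² − (Σx)²)
Numerator   = 12×3537.8097 − 70.99×561.54 = 42453.7164 − 39863.7246 = 2589.9918
Denominator = 12×501.0359 − 70.99² = 6012.4308 − 5039.5801 = 972.8507
b₁(new) = 2589.9918 / 972.8507 = 2.6623

(Same formula on the original sums: (11×2750.0757 − 58.15×500.19) / (11×336.1703 − 58.15²) = 1164.7842 / 316.4508 = 3.6808, matching the given fit.)

Step 3: Change in slope
Δβ₁ = 2.6623 − 3.6808 = -1.0185
Relative change = -1.0185 / 3.6808 × 100% = -27.7%
→ the slope decreases when the point is added.

A high-leverage point only changes the slope if it is off the original line; here y = 61.35 is below the original trend, so the slope decreases.
In practice: refit with and without it and report both if conclusions differ.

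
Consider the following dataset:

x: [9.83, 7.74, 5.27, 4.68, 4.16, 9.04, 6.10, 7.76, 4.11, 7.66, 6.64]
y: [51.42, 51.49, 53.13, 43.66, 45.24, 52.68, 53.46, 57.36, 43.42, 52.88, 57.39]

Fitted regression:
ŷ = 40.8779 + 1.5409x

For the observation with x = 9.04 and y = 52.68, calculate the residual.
Residual = -2.1276

The residual is the difference between the actual value and the predicted value:

Residual = y - ŷ

Step 1: Calculate predicted value
ŷ = 40.8779 + 1.5409 × 9.04
ŷ = 54.8076

Step 2: Calculate residual
Residual = 52.68 - 54.8076
Residual = -2.1276

Sign check: y < ŷ, so the point is below the line and the fit overestimates here.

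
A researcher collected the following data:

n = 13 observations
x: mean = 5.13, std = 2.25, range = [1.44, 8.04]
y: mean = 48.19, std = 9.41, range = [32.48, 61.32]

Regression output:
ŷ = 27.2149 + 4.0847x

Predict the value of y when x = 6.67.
ŷ = 54.4598

To predict y for x = 6.67, substitute into the regression equation:

ŷ = 27.2149 + 4.0847 × 6.67
ŷ = 27.2149 + 27.2449
ŷ = 54.4598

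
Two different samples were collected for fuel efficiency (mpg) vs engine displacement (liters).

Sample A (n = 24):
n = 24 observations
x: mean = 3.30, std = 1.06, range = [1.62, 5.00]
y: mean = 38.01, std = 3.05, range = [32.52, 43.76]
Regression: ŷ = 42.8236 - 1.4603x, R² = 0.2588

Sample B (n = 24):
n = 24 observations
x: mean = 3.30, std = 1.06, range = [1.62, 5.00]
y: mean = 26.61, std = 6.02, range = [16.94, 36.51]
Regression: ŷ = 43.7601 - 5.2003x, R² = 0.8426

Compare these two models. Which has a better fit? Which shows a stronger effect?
Model B has the better fit (R² = 0.8426 vs 0.2588). Model B shows the stronger effect (|β₁| = 5.2003 vs 1.4603).

Model Comparison:

Which explains more variance? (R²)
- Model A: R² = 0.2588 → 25.88% of variance in fuel efficiency explained
- Model B: R² = 0.8426 → 84.26% of variance in fuel efficiency explained
- 0.8426 > 0.2588 → Model B has the better fit

Effect size (slope magnitude):
- Model A: β₁ = -1.4603 → predicted fuel efficiency falls 1.4603 mpg per additional liter of engine displacement
- Model B: β₁ = -5.2003 → predicted fuel efficiency falls 5.2003 mpg per additional liter of engine displacement
- |-1.4603| < |-5.2003| → Model B shows the stronger marginal effect

Note: R² measures how tightly points cluster around the line; β₁ measures how steep the line is — they answer different questions.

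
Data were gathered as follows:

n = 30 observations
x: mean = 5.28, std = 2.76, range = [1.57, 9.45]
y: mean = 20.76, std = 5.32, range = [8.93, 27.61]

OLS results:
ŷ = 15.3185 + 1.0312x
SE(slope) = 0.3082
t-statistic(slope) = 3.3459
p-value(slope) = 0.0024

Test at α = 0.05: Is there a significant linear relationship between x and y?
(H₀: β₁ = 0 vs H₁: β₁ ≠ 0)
Since p-value = 0.0024 < α = 0.05, reject H₀ — the slope is significantly different from 0.

Hypothesis test for the slope coefficient:

H₀: β₁ = 0 (no linear relationship)
H₁: β₁ ≠ 0 (linear relationship exists)

Test statistic: t = β̂₁ / SE(β̂₁) = 1.0312 / 0.3082 = 3.3459

With df = 28, the two-sided p-value for |t| = 3.3459 is 0.0024.

Decision rule: reject H₀ if p-value < α.
p-value = 0.0024 < α = 0.05 → reject H₀.

There is sufficient evidence at the 5% significance level to conclude that a linear relationship exists between x and y.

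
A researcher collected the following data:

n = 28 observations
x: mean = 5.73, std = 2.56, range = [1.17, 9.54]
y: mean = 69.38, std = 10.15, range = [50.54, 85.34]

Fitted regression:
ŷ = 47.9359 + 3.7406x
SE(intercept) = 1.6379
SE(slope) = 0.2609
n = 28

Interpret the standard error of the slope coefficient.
The slope 3.7406 is pinned down to within about ±0.2609 (one SE) by these data — relative uncertainty 7.0%, i.e. precise.

What SE measures:
- The standard error quantifies the sampling variability of the coefficient estimate
- It is the estimated standard deviation of β̂₁ across hypothetical repeated samples of the same size
- Smaller SE → more precise estimate

Relative precision:
- SE / |β̂₁| = 0.2609 / 3.7406 = 7.0%
- Rule of thumb (under 20%: precise; 20% to under 50%: moderately precise; 50% or more: imprecise) → precise

Link to interval estimation: a confidence interval for β₁ is β̂₁ ± t* × 0.2609, so SE sets the half-width per unit of t*.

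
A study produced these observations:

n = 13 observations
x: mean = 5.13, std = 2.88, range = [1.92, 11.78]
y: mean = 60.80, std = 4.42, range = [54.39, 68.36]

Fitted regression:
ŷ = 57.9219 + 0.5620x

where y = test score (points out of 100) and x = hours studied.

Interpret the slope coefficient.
For each additional hour of study time, predicted test score increases by approximately 0.5620 points.

The slope coefficient β₁ = 0.5620 represents the marginal effect of study time on test score.

Interpretation:
- Study time up by 1 hour → predicted test score increases by 0.5620 points
- This is a linear approximation: the same per-unit change is assumed across the whole observed x range
- The slope describes association in these data, not necessarily a causal effect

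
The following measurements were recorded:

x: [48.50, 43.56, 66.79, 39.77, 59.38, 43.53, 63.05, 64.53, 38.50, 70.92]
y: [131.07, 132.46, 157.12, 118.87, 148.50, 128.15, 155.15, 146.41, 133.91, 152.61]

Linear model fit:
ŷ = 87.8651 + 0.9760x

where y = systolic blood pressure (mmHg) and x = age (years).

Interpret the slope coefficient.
On average, blood pressure is about 0.9760 mmHg higher for every extra year of age.

The slope β₁ = 0.9760 gives the rate at which the fitted blood pressure changes with age.

Interpretation:
- Age up by 1 year → predicted blood pressure increases by 0.9760 mmHg
- This is a linear approximation: the same per-unit change is assumed across the whole observed x range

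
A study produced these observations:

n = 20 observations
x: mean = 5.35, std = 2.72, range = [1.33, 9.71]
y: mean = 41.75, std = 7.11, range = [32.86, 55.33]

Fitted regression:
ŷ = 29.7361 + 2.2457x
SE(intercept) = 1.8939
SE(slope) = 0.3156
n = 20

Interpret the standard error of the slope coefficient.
The slope 2.2457 is pinned down to within about ±0.3156 (one SE) by these data — relative uncertainty 14.1%, i.e. precise.

SE(β̂₁) = s / √Sxx, where s is the residual standard deviation and Sxx = Σ(x − x̄)². It is the yardstick for how far β̂₁ = 2.2457 could plausibly be from the true slope.

Relative precision:
- SE / |β̂₁| = 0.3156 / 2.2457 = 14.1%
- Rule of thumb (under 20%: precise; 20% to under 50%: moderately precise; 50% or more: imprecise) → precise

Link to the t-test: t = β̂₁ / SE(β̂₁) = 2.2457 / 0.3156 = 7.1157, the statistic for H₀: β₁ = 0.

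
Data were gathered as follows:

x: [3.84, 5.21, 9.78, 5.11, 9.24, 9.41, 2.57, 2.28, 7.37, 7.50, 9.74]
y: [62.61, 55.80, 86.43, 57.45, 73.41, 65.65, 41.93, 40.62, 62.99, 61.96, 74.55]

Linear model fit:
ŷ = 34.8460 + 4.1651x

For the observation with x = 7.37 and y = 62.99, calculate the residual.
Residual = -2.5528

The residual is the difference between the actual value and the predicted value:

Residual = y - ŷ

Step 1: Calculate predicted value
ŷ = 34.8460 + 4.1651 × 7.37
ŷ = 65.5428

Step 2: Calculate residual
Residual = 62.99 - 65.5428
Residual = -2.5528

The residual is negative, so the observed y = 62.99 sits below the regression line (the line overestimates it by 2.5528).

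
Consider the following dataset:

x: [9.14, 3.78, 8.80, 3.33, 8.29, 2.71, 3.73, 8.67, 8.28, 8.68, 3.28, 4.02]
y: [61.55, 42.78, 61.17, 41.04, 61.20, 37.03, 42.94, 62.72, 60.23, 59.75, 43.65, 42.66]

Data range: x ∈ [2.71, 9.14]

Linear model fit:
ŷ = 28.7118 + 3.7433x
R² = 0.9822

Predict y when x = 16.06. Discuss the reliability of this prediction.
ŷ = 88.8292, but this is extrapolation (above the data range [2.71, 9.14]) and may be unreliable.

Prediction calculation:
ŷ = 28.7118 + 3.7433 × 16.06
ŷ = 88.8292

Reliability:
- Data range: x ∈ [2.71, 9.14]
- Prediction point: x = 16.06 is 6.92 units above the observed range → this is EXTRAPOLATION, not interpolation

Why that matters here:
- The standard error of prediction grows with (x − x̄)², and x = 16.06 is far from x̄ = 6.06
- There are no observations near this x to validate the fitted line there
- R² describes fit only over the sampled x values; it says nothing about behaviour beyond them

Report the number if required, but flag clearly that it is an extrapolation.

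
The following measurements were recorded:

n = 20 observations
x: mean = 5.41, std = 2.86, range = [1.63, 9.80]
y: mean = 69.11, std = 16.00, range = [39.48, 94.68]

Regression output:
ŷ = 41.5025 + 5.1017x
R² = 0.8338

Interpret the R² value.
About 83.38% of the variability in y is accounted for by the regression on x (R² = 0.8338) — a strong linear fit.

R² (coefficient of determination) measures the proportion of variance in y explained by the regression model.

Here R² = 0.8338:
- Explained: 83.38% of the variation in y
- Unexplained (residual): 100% − 83.38% = 16.62%
- Rule of thumb (below 0.3 weak; 0.3 to below 0.7 moderate; 0.7 and above strong) → strong

Note: R² never decreases when predictors are added, so it should not be used alone to compare models of different size.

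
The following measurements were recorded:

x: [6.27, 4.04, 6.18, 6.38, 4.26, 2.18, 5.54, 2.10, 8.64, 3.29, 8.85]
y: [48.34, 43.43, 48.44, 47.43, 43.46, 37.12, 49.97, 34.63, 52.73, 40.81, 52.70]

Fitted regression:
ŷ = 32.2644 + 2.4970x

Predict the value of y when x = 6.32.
ŷ = 48.0454

Plug x = 6.32 into the fitted line:

ŷ = 32.2644 + 2.4970 × 6.32
ŷ = 32.2644 + 15.7810
ŷ = 48.0454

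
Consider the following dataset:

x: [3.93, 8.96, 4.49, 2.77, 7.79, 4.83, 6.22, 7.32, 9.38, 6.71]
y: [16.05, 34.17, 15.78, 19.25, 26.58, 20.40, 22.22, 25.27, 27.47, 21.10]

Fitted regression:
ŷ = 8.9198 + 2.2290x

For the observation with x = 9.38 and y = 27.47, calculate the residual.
Residual = -2.3578

The residual is the difference between the actual value and the predicted value:

Residual = y - ŷ

Step 1: Calculate predicted value
ŷ = 8.9198 + 2.2290 × 9.38
ŷ = 29.8278

Step 2: Calculate residual
Residual = 27.47 - 29.8278
Residual = -2.3578

The residual is negative, so the observed y = 27.47 sits below the regression line (the line overestimates it by 2.3578).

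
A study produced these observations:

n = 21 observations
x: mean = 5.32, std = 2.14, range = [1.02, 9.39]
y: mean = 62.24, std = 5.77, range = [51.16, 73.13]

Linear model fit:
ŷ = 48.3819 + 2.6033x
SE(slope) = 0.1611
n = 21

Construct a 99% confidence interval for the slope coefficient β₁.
The 99% CI for β₁ is (2.1424, 3.0642)

Confidence interval for the slope:

The 99% CI for β₁ is: β̂₁ ± t*(α/2, n-2) × SE(β̂₁)

Step 1: Find critical t-value
- Confidence level = 0.99
- Degrees of freedom = n - 2 = 21 - 2 = 19
- t*(α/2, 19) = 2.8609

Step 2: Calculate margin of error
Margin = 2.8609 × 0.1611 = 0.4609

Step 3: Construct interval
CI = 2.6033 ± 0.4609
CI = (2.1424, 3.0642)

Interpretation: We are 99% confident that the true slope β₁ lies between 2.1424 and 3.0642.
Since 0 is outside the interval, a two-sided test at α = 0.01 would reject H₀: β₁ = 0.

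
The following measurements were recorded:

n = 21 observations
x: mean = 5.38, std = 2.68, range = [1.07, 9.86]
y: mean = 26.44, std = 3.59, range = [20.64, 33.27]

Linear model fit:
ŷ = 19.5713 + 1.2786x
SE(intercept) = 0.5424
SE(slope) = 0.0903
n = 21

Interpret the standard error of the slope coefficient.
SE(β̂₁) = 0.0903 is the estimated standard deviation of the slope estimate across repeated samples; relative to β̂₁ = 1.2786 that is 7.1%, a precise estimate.

SE(β̂₁) = 0.0903 says: if we drew many samples of n = 21 from the same population and refit each time, the fitted slopes would scatter with a standard deviation of roughly 0.0903 around the true β₁.

Relative precision:
- SE / |β̂₁| = 0.0903 / 1.2786 = 7.1%
- Rule of thumb (under 20%: precise; 20% to under 50%: moderately precise; 50% or more: imprecise) → precise

Link to interval estimation: a confidence interval for β₁ is β̂₁ ± t* × 0.0903, so SE sets the half-width per unit of t*.

What drives SE(β̂₁): wider spread of x values → smaller SE.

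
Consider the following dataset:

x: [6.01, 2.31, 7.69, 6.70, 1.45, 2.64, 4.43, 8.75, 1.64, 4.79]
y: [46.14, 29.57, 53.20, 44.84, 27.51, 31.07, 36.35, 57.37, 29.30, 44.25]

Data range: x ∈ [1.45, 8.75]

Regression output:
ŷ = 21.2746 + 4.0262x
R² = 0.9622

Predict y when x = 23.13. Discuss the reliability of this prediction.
The equation gives ŷ = 114.4006; however x = 23.13 is 14.38 units above the observed range, so this extrapolated value should not be trusted.

Prediction calculation:
ŷ = 21.2746 + 4.0262 × 23.13
ŷ = 114.4006

Reliability:
- Data range: x ∈ [1.45, 8.75]
- Prediction point: x = 23.13 is 14.38 units above the observed range → this is EXTRAPOLATION, not interpolation

Why that matters here:
- Real relationships often flatten, saturate, or turn nonlinear at extremes
- The standard error of prediction grows with (x − x̄)², and x = 23.13 is far from x̄ = 4.64

A defensible statement: 'if the linear trend continued to x = 23.13, y would be about 114.4006' — the premise is untested.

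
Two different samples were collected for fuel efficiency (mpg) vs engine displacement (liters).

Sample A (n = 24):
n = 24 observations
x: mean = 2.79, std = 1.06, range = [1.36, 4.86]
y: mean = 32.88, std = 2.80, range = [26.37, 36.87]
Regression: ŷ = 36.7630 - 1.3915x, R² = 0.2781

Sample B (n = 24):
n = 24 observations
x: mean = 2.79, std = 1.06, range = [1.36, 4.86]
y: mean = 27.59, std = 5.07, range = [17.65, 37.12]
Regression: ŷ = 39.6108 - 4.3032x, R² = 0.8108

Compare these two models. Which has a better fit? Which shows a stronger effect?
Model B has the better fit (R² = 0.8108 vs 0.2781). Model B shows the stronger effect (|β₁| = 4.3032 vs 1.3915).

Model Comparison:

Goodness of fit (R²):
- Model A: R² = 0.2781 → 27.81% of variance in fuel efficiency explained
- Model B: R² = 0.8108 → 81.08% of variance in fuel efficiency explained
- 0.8108 > 0.2781 → Model B has the better fit

Strength of effect — compare |β₁|:
- Model A: β₁ = -1.3915 → predicted fuel efficiency falls 1.3915 mpg per additional liter of engine displacement
- Model B: β₁ = -4.3032 → predicted fuel efficiency falls 4.3032 mpg per additional liter of engine displacement
- |-1.3915| < |-4.3032| → Model B shows the stronger marginal effect

Note: A better fit (higher R²) doesn't necessarily mean a more important relationship.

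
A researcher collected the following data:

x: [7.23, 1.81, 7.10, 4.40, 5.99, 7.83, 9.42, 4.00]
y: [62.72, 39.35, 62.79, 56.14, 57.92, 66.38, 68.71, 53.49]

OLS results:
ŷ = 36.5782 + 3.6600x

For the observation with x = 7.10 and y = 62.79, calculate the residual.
Residual = 0.2258

The residual is the difference between the actual value and the predicted value:

Residual = y - ŷ

Step 1: Calculate predicted value
ŷ = 36.5782 + 3.6600 × 7.10
ŷ = 62.5642

Step 2: Calculate residual
Residual = 62.79 - 62.5642
Residual = 0.2258

Sign check: y > ŷ, so the point is above the line and the fit underestimates here.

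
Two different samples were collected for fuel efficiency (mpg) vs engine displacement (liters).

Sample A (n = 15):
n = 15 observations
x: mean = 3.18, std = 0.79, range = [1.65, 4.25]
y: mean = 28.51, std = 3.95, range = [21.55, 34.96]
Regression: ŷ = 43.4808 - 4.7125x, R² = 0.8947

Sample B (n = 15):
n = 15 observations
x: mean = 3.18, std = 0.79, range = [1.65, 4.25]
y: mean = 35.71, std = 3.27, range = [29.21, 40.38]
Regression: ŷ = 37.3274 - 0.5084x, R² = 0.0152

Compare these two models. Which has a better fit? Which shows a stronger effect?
Model A has the better fit (R² = 0.8947 vs 0.0152). Model A shows the stronger effect (|β₁| = 4.7125 vs 0.5084).

Model Comparison:

Goodness of fit (R²):
- Model A: R² = 0.8947 → 89.47% of variance in fuel efficiency explained
- Model B: R² = 0.0152 → 1.52% of variance in fuel efficiency explained
- 0.8947 > 0.0152 → Model A has the better fit

Strength of effect — compare |β₁|:
- Model A: β₁ = -4.7125 → predicted fuel efficiency falls 4.7125 mpg per additional liter of engine displacement
- Model B: β₁ = -0.5084 → predicted fuel efficiency falls 0.5084 mpg per additional liter of engine displacement
- |-4.7125| > |-0.5084| → Model A shows the stronger marginal effect

Notes:
- The two samples could reflect different populations, time periods, or measurement quality.
- A better fit (higher R²) doesn't necessarily mean a more important relationship.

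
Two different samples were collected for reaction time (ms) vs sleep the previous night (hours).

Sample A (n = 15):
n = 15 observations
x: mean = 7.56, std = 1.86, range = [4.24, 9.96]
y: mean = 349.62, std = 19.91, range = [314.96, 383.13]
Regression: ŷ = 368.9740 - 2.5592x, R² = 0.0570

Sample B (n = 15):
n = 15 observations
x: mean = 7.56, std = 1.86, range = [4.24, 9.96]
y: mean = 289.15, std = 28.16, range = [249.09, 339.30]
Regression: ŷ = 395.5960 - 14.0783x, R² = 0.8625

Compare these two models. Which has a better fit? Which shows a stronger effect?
Model B has the better fit (R² = 0.8625 vs 0.0570). Model B shows the stronger effect (|β₁| = 14.0783 vs 2.5592).

Model Comparison:

Goodness of fit (R²):
- Model A: R² = 0.0570 → 5.70% of variance in reaction time explained
- Model B: R² = 0.8625 → 86.25% of variance in reaction time explained
- 0.8625 > 0.0570 → Model B has the better fit

Strength of effect — compare |β₁|:
- Model A: β₁ = -2.5592 → predicted reaction time falls 2.5592 ms per additional hour of sleep
- Model B: β₁ = -14.0783 → predicted reaction time falls 14.0783 ms per additional hour of sleep
- |-2.5592| < |-14.0783| → Model B shows the stronger marginal effect

Note: A better fit (higher R²) doesn't necessarily mean a more important relationship.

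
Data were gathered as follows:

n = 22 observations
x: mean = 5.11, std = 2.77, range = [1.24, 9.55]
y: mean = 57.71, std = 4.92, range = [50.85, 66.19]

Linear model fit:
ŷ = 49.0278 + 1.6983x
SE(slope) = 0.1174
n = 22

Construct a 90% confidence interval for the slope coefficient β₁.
The 90% CI for β₁ is (1.4958, 1.9008)

Confidence interval for the slope:

The 90% CI for β₁ is: β̂₁ ± t*(α/2, n-2) × SE(β̂₁)

Step 1: Find critical t-value
- Confidence level = 0.9
- Degrees of freedom = n - 2 = 22 - 2 = 20
- t*(α/2, 20) = 1.7247

Step 2: Calculate margin of error
Margin = 1.7247 × 0.1174 = 0.2025

Step 3: Construct interval
CI = 1.6983 ± 0.2025
CI = (1.4958, 1.9008)

Interpretation: intervals built this way capture the true β₁ in 90% of repeated samples; here the plausible range for the per-unit effect of x on y is 1.4958 to 1.9008.
Since 0 is outside the interval, a two-sided test at α = 0.10 would reject H₀: β₁ = 0.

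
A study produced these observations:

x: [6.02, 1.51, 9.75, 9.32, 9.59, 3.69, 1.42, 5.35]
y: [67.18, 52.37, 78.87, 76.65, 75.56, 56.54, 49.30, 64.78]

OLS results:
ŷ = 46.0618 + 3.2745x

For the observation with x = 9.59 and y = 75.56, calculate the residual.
Residual = -1.9043

The residual is the difference between the actual value and the predicted value:

Residual = y - ŷ

Step 1: Calculate predicted value
ŷ = 46.0618 + 3.2745 × 9.59
ŷ = 77.4643

Step 2: Calculate residual
Residual = 75.56 - 77.4643
Residual = -1.9043

The residual is negative, so the observed y = 75.56 sits below the regression line (the line overestimates it by 1.9043).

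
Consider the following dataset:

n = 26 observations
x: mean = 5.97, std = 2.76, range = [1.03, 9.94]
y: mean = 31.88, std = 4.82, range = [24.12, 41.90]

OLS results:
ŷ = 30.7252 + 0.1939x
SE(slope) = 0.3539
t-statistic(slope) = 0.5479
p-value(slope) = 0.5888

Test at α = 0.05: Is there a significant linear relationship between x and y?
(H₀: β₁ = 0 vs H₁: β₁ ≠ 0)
Since p-value = 0.5888 ≥ α = 0.05, fail to reject H₀ — the slope is not significantly different from 0.

Hypothesis test for the slope coefficient:

H₀: β₁ = 0 (no linear relationship)
H₁: β₁ ≠ 0 (linear relationship exists)

Test statistic: t = β̂₁ / SE(β̂₁) = 0.1939 / 0.3539 = 0.5479

With df = 24, the two-sided p-value for |t| = 0.5479 is 0.5888.

Decision rule: reject H₀ if p-value < α.
p-value = 0.5888 ≥ α = 0.05 → fail to reject H₀.

There is not sufficient evidence at the 5% significance level to conclude that a linear relationship exists between x and y.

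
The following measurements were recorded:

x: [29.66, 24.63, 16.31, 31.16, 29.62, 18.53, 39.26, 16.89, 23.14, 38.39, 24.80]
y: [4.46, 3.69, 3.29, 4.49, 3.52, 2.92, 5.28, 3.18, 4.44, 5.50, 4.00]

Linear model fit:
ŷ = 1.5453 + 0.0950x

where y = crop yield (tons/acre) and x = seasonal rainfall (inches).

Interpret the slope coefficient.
For each additional inch of rainfall, predicted crop yield increases by approximately 0.0950 tons/acre.

The slope β₁ = 0.0950 gives the rate at which the fitted crop yield changes with rainfall.

Interpretation:
- Rainfall up by 1 inch → predicted crop yield increases by 0.0950 tons/acre
- The effect is assumed constant over the observed range of x (linearity)
- The slope describes association in these data, not necessarily a causal effect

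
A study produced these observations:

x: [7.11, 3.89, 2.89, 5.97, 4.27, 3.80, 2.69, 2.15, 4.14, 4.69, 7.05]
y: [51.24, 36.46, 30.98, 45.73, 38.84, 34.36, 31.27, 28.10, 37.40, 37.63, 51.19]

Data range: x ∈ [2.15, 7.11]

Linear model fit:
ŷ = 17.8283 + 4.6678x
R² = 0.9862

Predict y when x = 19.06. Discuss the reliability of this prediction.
ŷ = 106.7966, but this is extrapolation (above the data range [2.15, 7.11]) and may be unreliable.

Prediction calculation:
ŷ = 17.8283 + 4.6678 × 19.06
ŷ = 106.7966

Reliability:
- Data range: x ∈ [2.15, 7.11]
- Prediction point: x = 19.06 is 11.95 units above the observed range → this is EXTRAPOLATION, not interpolation

Why that matters here:
- The linear relationship may not hold outside the observed range
- There are no observations near this x to validate the fitted line there
- R² describes fit only over the sampled x values; it says nothing about behaviour beyond them

The R² = 0.9862 only validates the fit within [2.15, 7.11]; treat ŷ = 106.7966 with caution.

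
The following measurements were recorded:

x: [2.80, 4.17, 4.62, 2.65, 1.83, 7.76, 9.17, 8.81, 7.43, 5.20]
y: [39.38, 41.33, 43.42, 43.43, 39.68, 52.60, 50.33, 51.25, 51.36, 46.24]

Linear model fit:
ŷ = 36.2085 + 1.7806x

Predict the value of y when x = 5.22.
ŷ = 45.5032

Plug x = 5.22 into the fitted line:

ŷ = 36.2085 + 1.7806 × 5.22
ŷ = 36.2085 + 9.2947
ŷ = 45.5032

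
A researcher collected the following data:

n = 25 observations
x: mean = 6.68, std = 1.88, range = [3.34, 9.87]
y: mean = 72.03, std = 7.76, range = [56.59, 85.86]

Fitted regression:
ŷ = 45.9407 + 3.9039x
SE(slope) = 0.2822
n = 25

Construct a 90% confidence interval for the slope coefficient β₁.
The 90% CI for β₁ is (3.4202, 4.3876)

Confidence interval for the slope:

The 90% CI for β₁ is: β̂₁ ± t*(α/2, n-2) × SE(β̂₁)

Step 1: Find critical t-value
- Confidence level = 0.9
- Degrees of freedom = n - 2 = 25 - 2 = 23
- t*(α/2, 23) = 1.7139

Step 2: Calculate margin of error
Margin = 1.7139 × 0.2822 = 0.4837

Step 3: Construct interval
CI = 3.9039 ± 0.4837
CI = (3.4202, 4.3876)

Interpretation: We are 90% confident that the true slope β₁ lies between 3.4202 and 4.3876.
Since 0 is outside the interval, a two-sided test at α = 0.10 would reject H₀: β₁ = 0.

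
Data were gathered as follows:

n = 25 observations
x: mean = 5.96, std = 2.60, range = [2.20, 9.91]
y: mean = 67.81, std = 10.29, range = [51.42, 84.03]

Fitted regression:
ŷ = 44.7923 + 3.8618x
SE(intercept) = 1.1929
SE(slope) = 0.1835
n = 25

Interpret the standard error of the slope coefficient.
The slope 3.8618 is pinned down to within about ±0.1835 (one SE) by these data — relative uncertainty 4.8%, i.e. precise.

SE(β̂₁) = 0.1835 says: if we drew many samples of n = 25 from the same population and refit each time, the fitted slopes would scatter with a standard deviation of roughly 0.1835 around the true β₁.

Relative precision:
- SE / |β̂₁| = 0.1835 / 3.8618 = 4.8%
- Rule of thumb (under 20%: precise; 20% to under 50%: moderately precise; 50% or more: imprecise) → precise

Rough 95% range (±2 SE): 3.8618 ± 0.3670 → (3.4948, 4.2288).

What drives SE(β̂₁): larger n (here n = 25) → smaller SE.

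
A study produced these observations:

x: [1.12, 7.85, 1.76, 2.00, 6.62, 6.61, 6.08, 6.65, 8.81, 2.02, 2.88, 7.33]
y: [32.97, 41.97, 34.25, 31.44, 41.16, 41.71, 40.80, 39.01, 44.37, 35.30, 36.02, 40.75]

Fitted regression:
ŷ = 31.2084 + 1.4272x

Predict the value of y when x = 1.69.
ŷ = 33.6204

Plug x = 1.69 into the fitted line:

ŷ = 31.2084 + 1.4272 × 1.69
ŷ = 31.2084 + 2.4120
ŷ = 33.6204

This is a point prediction; actual observations scatter around it by roughly the residual standard deviation.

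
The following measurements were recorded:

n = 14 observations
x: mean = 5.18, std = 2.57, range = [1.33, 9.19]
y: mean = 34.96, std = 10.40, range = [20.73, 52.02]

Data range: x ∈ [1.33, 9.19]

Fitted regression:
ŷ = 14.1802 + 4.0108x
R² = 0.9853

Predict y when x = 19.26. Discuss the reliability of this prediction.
ŷ = 91.4282 (extrapolation — x = 19.26 lies outside [1.33, 9.19], so reliability is low).

Prediction calculation:
ŷ = 14.1802 + 4.0108 × 19.26
ŷ = 91.4282

Reliability:
- Data range: x ∈ [1.33, 9.19]
- Prediction point: x = 19.26 is 10.07 units above the observed range → this is EXTRAPOLATION, not interpolation

Why that matters here:
- Real relationships often flatten, saturate, or turn nonlinear at extremes
- There are no observations near this x to validate the fitted line there

A defensible statement: 'if the linear trend continued to x = 19.26, y would be about 91.4282' — the premise is untested.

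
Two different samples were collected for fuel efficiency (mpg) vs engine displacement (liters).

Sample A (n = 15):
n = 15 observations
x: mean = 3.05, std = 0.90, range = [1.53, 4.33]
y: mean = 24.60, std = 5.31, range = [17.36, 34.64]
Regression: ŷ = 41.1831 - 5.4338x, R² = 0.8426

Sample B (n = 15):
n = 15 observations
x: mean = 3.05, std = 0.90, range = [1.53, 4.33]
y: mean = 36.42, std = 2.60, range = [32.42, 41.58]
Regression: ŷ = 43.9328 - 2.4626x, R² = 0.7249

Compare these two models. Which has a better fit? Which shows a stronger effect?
Model A has the better fit (R² = 0.8426 vs 0.7249). Model A shows the stronger effect (|β₁| = 5.4338 vs 2.4626).

Model Comparison:

Which explains more variance? (R²)
- Model A: R² = 0.8426 → 84.26% of variance in fuel efficiency explained
- Model B: R² = 0.7249 → 72.49% of variance in fuel efficiency explained
- 0.8426 > 0.7249 → Model A has the better fit

Effect size (slope magnitude):
- Model A: β₁ = -5.4338 → predicted fuel efficiency falls 5.4338 mpg per additional liter of engine displacement
- Model B: β₁ = -2.4626 → predicted fuel efficiency falls 2.4626 mpg per additional liter of engine displacement
- |-5.4338| > |-2.4626| → Model A shows the stronger marginal effect

Note: The two samples could reflect different populations, time periods, or measurement quality.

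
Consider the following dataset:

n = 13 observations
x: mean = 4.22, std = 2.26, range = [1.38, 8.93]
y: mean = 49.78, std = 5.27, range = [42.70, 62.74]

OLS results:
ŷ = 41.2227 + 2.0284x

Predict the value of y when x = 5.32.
ŷ = 52.0138

x = 5.32 lies inside the observed range [1.38, 8.93], so the fitted equation applies directly:

ŷ = 41.2227 + 2.0284 × 5.32
ŷ = 41.2227 + 10.7911
ŷ = 52.0138

This is a point prediction; actual observations scatter around it by roughly the residual standard deviation.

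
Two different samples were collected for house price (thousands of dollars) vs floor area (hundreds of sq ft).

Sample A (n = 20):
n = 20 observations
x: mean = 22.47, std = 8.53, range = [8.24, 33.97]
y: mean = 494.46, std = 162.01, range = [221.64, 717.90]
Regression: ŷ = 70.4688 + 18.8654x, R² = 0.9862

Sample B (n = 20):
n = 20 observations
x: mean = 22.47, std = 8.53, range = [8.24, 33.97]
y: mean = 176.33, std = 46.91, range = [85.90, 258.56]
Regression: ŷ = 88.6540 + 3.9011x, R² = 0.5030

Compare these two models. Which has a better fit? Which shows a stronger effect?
Model A has the better fit (R² = 0.9862 vs 0.5030). Model A shows the stronger effect (|β₁| = 18.8654 vs 3.9011).

Model Comparison:

Goodness of fit (R²):
- Model A: R² = 0.9862 → 98.62% of variance in house price explained
- Model B: R² = 0.5030 → 50.30% of variance in house price explained
- 0.9862 > 0.5030 → Model A has the better fit

Strength of effect — compare |β₁|:
- Model A: β₁ = 18.8654 → predicted house price rises 18.8654 thousand dollars per additional hundred sq ft of floor area
- Model B: β₁ = 3.9011 → predicted house price rises 3.9011 thousand dollars per additional hundred sq ft of floor area
- |18.8654| > |3.9011| → Model A shows the stronger marginal effect

Note: A better fit (higher R²) doesn't necessarily mean a more important relationship.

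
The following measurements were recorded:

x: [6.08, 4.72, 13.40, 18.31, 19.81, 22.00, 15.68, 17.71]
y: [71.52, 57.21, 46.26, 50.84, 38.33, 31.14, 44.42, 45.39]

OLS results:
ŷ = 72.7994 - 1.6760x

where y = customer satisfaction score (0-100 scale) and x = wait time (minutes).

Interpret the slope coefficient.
For each additional minute of wait time, predicted satisfaction score decreases by approximately 1.6760 points.

The slope coefficient β₁ = -1.6760 represents the marginal effect of wait time on satisfaction score.

Interpretation:
- Wait time up by 1 minute → predicted satisfaction score decreases by 1.6760 points
- This is a linear approximation: the same per-unit change is assumed across the whole observed x range

(β₀ = 72.7994 is the fitted value at x = 0 and is not part of the slope interpretation.)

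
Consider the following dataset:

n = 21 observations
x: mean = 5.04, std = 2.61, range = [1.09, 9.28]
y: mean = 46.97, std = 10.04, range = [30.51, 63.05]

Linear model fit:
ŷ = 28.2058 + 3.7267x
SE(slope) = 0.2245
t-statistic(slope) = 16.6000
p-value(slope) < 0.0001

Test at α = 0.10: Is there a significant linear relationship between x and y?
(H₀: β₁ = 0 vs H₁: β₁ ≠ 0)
p-value < 0.0001 < α = 0.10, so we reject H₀. The relationship is significant.

Hypothesis test for the slope coefficient:

H₀: β₁ = 0 (no linear relationship)
H₁: β₁ ≠ 0 (linear relationship exists)

Test statistic: t = β̂₁ / SE(β̂₁) = 3.7267 / 0.2245 = 16.6000

With df = 19, the two-sided p-value for |t| = 16.6000 is <0.0001.

Decision rule: reject H₀ if p-value < α.
p-value < 0.0001 < α = 0.10 → reject H₀.

There is sufficient evidence at the 10% significance level to conclude that a linear relationship exists between x and y.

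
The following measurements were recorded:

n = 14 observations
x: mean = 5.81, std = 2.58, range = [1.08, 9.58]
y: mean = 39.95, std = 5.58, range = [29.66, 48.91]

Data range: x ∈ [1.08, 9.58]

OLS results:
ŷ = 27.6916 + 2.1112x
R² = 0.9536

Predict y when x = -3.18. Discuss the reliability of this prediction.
The equation gives ŷ = 20.9780; however x = -3.18 is 4.26 units below the observed range, so this extrapolated value should not be trusted.

Prediction calculation:
ŷ = 27.6916 + 2.1112 × (-3.18)
ŷ = 20.9780

Reliability:
- Data range: x ∈ [1.08, 9.58]
- Prediction point: x = -3.18 is 4.26 units below the observed range → this is EXTRAPOLATION, not interpolation

Why that matters here:
- The linear relationship may not hold outside the observed range
- Real relationships often flatten, saturate, or turn nonlinear at extremes

Report the number if required, but flag clearly that it is an extrapolation.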